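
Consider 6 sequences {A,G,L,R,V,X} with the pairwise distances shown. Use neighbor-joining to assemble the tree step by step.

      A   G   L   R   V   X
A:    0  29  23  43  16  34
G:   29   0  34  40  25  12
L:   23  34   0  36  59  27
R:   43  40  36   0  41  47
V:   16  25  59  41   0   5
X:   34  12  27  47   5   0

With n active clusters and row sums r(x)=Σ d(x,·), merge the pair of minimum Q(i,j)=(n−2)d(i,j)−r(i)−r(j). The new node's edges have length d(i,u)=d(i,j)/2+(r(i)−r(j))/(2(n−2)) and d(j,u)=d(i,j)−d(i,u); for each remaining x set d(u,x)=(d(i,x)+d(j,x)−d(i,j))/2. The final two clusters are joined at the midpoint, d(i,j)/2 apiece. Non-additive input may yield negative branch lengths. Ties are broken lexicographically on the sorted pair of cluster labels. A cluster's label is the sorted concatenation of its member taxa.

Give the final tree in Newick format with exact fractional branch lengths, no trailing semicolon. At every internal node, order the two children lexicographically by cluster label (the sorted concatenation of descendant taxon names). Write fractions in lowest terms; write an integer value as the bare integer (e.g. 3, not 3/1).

1. join V+X (d=5, Q=-251) ⇒ VX; edges |V|=41/8, |X|=-1/8
  updated: d(A,VX)=45/2, d(G,VX)=16, d(L,VX)=81/2, d(R,VX)=83/2
2. join G+VX (d=16, Q=-383/2) ⇒ GVX; edges |G|=31/4, |VX|=33/4
  updated: d(A,GVX)=71/4, d(GVX,L)=117/4, d(GVX,R)=131/4
3. join A+GVX (d=71/4, Q=-128) ⇒ AGVX; edges |A|=79/8, |GVX|=63/8
  updated: d(AGVX,L)=69/4, d(AGVX,R)=29
4. join AGVX+L (d=69/4, Q=-329/4) ⇒ AGLVX; edges |AGVX|=41/8, |L|=97/8
  updated: d(AGLVX,R)=191/8
5. join AGLVX+R (d=191/8) ⇒ AGLRVX; edges |AGLVX|=191/16, |R|=191/16
final tree: (((A:79/8,(G:31/4,(V:41/8,X:-1/8):33/4):63/8):41/8,L:97/8):191/16,R:191/16)
total length: 639/8

(((A:79/8,(G:31/4,(V:41/8,X:-1/8):33/4):63/8):41/8,L:97/8):191/16,R:191/16)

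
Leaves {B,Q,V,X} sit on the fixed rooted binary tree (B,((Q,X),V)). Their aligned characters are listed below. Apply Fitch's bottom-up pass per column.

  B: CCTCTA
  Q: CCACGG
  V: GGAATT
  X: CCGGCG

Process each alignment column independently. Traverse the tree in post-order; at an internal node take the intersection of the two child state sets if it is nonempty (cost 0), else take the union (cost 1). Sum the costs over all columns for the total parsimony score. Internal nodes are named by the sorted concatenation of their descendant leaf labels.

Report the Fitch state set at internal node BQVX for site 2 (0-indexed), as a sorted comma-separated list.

QX@0: {C} ∩ {C} = {C} (intersection, +0)
QVX@0: {C} ∪ {G} = {C,G} (union, +1)
BQVX@0: {C} ∩ {C,G} = {C} (intersection, +0)
QX@1: {C} ∩ {C} = {C} (intersection, +0)
QVX@1: {C} ∪ {G} = {C,G} (union, +1)
BQVX@1: {C} ∩ {C,G} = {C} (intersection, +0)
QX@2: {A} ∪ {G} = {A,G} (union, +1)
QVX@2: {A,G} ∩ {A} = {A} (intersection, +0)
BQVX@2: {T} ∪ {A} = {A,T} (union, +1)
QX@3: {C} ∪ {G} = {C,G} (union, +1)
QVX@3: {C,G} ∪ {A} = {A,C,G} (union, +1)
BQVX@3: {C} ∩ {A,C,G} = {C} (intersection, +0)
QX@4: {G} ∪ {C} = {C,G} (union, +1)
QVX@4: {C,G} ∪ {T} = {C,G,T} (union, +1)
BQVX@4: {T} ∩ {C,G,T} = {T} (intersection, +0)
QX@5: {G} ∩ {G} = {G} (intersection, +0)
QVX@5: {G} ∪ {T} = {G,T} (union, +1)
BQVX@5: {A} ∪ {G,T} = {A,G,T} (union, +1)
per-site changes: [1, 1, 2, 2, 2, 2]; total = 10

A,T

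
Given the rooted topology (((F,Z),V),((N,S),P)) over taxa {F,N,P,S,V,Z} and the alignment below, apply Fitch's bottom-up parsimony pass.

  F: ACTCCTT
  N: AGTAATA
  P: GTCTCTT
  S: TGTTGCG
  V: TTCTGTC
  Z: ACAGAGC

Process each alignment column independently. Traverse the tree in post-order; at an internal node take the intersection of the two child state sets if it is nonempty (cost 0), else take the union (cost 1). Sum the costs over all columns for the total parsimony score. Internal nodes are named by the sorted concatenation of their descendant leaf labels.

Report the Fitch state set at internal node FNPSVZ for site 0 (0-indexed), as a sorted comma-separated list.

site 0, node FZ: F={A} ∩ Z={A} → {A} (+0)
site 0, node FVZ: FZ={A} ∪ V={T} → {A,T} (+1)
site 0, node NS: N={A} ∪ S={T} → {A,T} (+1)
site 0, node NPS: NS={A,T} ∪ P={G} → {A,G,T} (+1)
site 0, node FNPSVZ: FVZ={A,T} ∩ NPS={A,G,T} → {A,T} (+0)
site 1, node FZ: F={C} ∩ Z={C} → {C} (+0)
site 1, node FVZ: FZ={C} ∪ V={T} → {C,T} (+1)
site 1, node NS: N={G} ∩ S={G} → {G} (+0)
site 1, node NPS: NS={G} ∪ P={T} → {G,T} (+1)
site 1, node FNPSVZ: FVZ={C,T} ∩ NPS={G,T} → {T} (+0)
site 2, node FZ: F={T} ∪ Z={A} → {A,T} (+1)
site 2, node FVZ: FZ={A,T} ∪ V={C} → {A,C,T} (+1)
site 2, node NS: N={T} ∩ S={T} → {T} (+0)
site 2, node NPS: NS={T} ∪ P={C} → {C,T} (+1)
site 2, node FNPSVZ: FVZ={A,C,T} ∩ NPS={C,T} → {C,T} (+0)
site 3, node FZ: F={C} ∪ Z={G} → {C,G} (+1)
site 3, node FVZ: FZ={C,G} ∪ V={T} → {C,G,T} (+1)
site 3, node NS: N={A} ∪ S={T} → {A,T} (+1)
site 3, node NPS: NS={A,T} ∩ P={T} → {T} (+0)
site 3, node FNPSVZ: FVZ={C,G,T} ∩ NPS={T} → {T} (+0)
site 4, node FZ: F={C} ∪ Z={A} → {A,C} (+1)
site 4, node FVZ: FZ={A,C} ∪ V={G} → {A,C,G} (+1)
site 4, node NS: N={A} ∪ S={G} → {A,G} (+1)
site 4, node NPS: NS={A,G} ∪ P={C} → {A,C,G} (+1)
site 4, node FNPSVZ: FVZ={A,C,G} ∩ NPS={A,C,G} → {A,C,G} (+0)
site 5, node FZ: F={T} ∪ Z={G} → {G,T} (+1)
site 5, node FVZ: FZ={G,T} ∩ V={T} → {T} (+0)
site 5, node NS: N={T} ∪ S={C} → {C,T} (+1)
site 5, node NPS: NS={C,T} ∩ P={T} → {T} (+0)
site 5, node FNPSVZ: FVZ={T} ∩ NPS={T} → {T} (+0)
site 6, node FZ: F={T} ∪ Z={C} → {C,T} (+1)
site 6, node FVZ: FZ={C,T} ∩ V={C} → {C} (+0)
site 6, node NS: N={A} ∪ S={G} → {A,G} (+1)
site 6, node NPS: NS={A,G} ∪ P={T} → {A,G,T} (+1)
site 6, node FNPSVZ: FVZ={C} ∪ NPS={A,G,T} → {A,C,G,T} (+1)
per-site changes: [3, 2, 3, 3, 4, 2, 4]; total = 21

A,T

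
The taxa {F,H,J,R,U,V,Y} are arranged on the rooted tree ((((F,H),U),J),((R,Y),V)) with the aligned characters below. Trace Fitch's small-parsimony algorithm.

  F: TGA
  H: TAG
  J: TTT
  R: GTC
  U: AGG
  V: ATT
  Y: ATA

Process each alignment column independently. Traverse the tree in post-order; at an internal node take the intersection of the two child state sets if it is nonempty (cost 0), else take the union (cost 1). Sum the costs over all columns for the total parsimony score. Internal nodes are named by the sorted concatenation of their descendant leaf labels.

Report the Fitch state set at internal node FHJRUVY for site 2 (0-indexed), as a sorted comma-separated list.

FH@0: {T} ∩ {T} = {T} (intersection, +0)
FHU@0: {T} ∪ {A} = {A,T} (union, +1)
FHJU@0: {A,T} ∩ {T} = {T} (intersection, +0)
RY@0: {G} ∪ {A} = {A,G} (union, +1)
RVY@0: {A,G} ∩ {A} = {A} (intersection, +0)
FHJRUVY@0: {T} ∪ {A} = {A,T} (union, +1)
FH@1: {G} ∪ {A} = {A,G} (union, +1)
FHU@1: {A,G} ∩ {G} = {G} (intersection, +0)
FHJU@1: {G} ∪ {T} = {G,T} (union, +1)
RY@1: {T} ∩ {T} = {T} (intersection, +0)
RVY@1: {T} ∩ {T} = {T} (intersection, +0)
FHJRUVY@1: {G,T} ∩ {T} = {T} (intersection, +0)
FH@2: {A} ∪ {G} = {A,G} (union, +1)
FHU@2: {A,G} ∩ {G} = {G} (intersection, +0)
FHJU@2: {G} ∪ {T} = {G,T} (union, +1)
RY@2: {C} ∪ {A} = {A,C} (union, +1)
RVY@2: {A,C} ∪ {T} = {A,C,T} (union, +1)
FHJRUVY@2: {G,T} ∩ {A,C,T} = {T} (intersection, +0)
per-site changes: [3, 2, 4]; total = 9

T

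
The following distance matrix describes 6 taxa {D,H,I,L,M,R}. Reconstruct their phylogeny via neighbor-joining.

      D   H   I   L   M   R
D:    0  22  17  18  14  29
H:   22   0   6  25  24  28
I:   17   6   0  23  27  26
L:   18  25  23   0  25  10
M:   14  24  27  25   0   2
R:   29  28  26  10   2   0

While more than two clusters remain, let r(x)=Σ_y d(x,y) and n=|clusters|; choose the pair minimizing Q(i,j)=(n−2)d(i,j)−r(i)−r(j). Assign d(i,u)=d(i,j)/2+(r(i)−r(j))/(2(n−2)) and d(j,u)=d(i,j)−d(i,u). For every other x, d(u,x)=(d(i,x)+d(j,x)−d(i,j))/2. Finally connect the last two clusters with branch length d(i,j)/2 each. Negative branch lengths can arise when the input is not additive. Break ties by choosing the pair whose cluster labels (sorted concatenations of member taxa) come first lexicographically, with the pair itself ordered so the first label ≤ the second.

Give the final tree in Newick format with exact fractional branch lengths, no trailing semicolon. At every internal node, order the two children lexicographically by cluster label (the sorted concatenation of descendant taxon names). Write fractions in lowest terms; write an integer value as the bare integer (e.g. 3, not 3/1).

(((D:113/16,(H:15/4,I:9/4):151/16):63/16,L:117/16):147/32,(M:3/4,R:5/4):147/32)

1. join H+I (d=6, Q=-180) ⇒ HI; edges |H|=15/4, |I|=9/4
  updated: d(D,HI)=33/2, d(HI,L)=21, d(HI,M)=45/2, d(HI,R)=24
2. join M+R (d=2, Q=-245/2) ⇒ MR; edges |M|=3/4, |R|=5/4
  updated: d(D,MR)=41/2, d(HI,MR)=89/4, d(L,MR)=33/2
3. join D+HI (d=33/2, Q=-327/4) ⇒ DHI; edges |D|=113/16, |HI|=151/16
  updated: d(DHI,L)=45/4, d(DHI,MR)=105/8
4. join DHI+L (d=45/4, Q=-327/8) ⇒ DHIL; edges |DHI|=63/16, |L|=117/16
  updated: d(DHIL,MR)=147/16
5. join DHIL+MR (d=147/16) ⇒ DHILMR; edges |DHIL|=147/32, |MR|=147/32
final tree: (((D:113/16,(H:15/4,I:9/4):151/16):63/16,L:117/16):147/32,(M:3/4,R:5/4):147/32)
total length: 719/16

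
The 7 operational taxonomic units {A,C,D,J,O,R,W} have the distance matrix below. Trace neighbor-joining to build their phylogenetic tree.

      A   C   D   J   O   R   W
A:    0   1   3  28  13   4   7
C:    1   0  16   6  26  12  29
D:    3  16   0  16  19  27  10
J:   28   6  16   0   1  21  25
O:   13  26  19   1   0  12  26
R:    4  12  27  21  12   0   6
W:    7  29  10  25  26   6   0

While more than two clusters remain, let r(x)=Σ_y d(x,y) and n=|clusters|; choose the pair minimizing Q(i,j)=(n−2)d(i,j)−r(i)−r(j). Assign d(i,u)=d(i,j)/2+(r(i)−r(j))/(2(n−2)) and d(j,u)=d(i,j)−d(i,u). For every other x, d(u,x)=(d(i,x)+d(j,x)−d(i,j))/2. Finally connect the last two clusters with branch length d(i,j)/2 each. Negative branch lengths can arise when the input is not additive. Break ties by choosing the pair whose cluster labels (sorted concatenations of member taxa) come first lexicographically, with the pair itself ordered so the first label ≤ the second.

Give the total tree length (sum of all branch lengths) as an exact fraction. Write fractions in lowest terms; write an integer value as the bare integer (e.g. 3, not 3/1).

iteration 1: select J,O (d=1, Q=-189); attach at lengths (1/2, 1/2); label the merged cluster JO
  updated: d(A,JO)=20, d(C,JO)=31/2, d(D,JO)=17, d(JO,R)=16, d(JO,W)=25
iteration 2: select R,W (d=6, Q=-118); attach at lengths (3/2, 9/2); label the merged cluster RW
  updated: d(A,RW)=5/2, d(C,RW)=35/2, d(D,RW)=31/2, d(JO,RW)=35/2
iteration 3: select A,C (d=1, Q=-147/2); attach at lengths (-41/12, 53/12); label the merged cluster AC
  updated: d(AC,D)=9, d(AC,JO)=69/4, d(AC,RW)=19/2
iteration 4: select AC,D (d=9, Q=-237/4); attach at lengths (49/16, 95/16); label the merged cluster ACD
  updated: d(ACD,JO)=101/8, d(ACD,RW)=8
iteration 5: select ACD,JO (d=101/8, Q=-305/8); attach at lengths (25/16, 177/16); label the merged cluster ACDJO
  updated: d(ACDJO,RW)=103/16
iteration 6: select ACDJO,RW (d=103/16); attach at lengths (103/32, 103/32); label the merged cluster ACDJORW
final tree: ((((A:-41/12,C:53/12):49/16,D:95/16):25/16,(J:1/2,O:1/2):177/16):103/32,(R:3/2,W:9/2):103/32)
total length: 577/16

577/16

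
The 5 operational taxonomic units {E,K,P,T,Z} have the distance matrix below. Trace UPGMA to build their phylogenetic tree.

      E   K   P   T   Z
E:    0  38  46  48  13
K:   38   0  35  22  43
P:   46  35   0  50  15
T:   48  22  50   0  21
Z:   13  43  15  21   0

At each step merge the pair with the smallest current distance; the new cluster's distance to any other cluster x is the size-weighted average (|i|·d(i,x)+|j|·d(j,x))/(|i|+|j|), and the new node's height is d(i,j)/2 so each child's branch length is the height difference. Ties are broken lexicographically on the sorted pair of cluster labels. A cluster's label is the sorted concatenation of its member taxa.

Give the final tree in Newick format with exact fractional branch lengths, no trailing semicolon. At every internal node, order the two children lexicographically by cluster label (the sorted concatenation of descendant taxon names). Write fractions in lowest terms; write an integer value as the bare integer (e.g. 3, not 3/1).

(((E:13/2,Z:13/2):35/4,P:61/4):13/3,(K:11,T:11):103/12)

1. join E+Z (d=13) ⇒ EZ; edges |E|=13/2, |Z|=13/2
  updated: d(EZ,K)=81/2, d(EZ,P)=61/2, d(EZ,T)=69/2
2. join K+T (d=22) ⇒ KT; edges |K|=11, |T|=11
  updated: d(EZ,KT)=75/2, d(KT,P)=85/2
3. join EZ+P (d=61/2) ⇒ EPZ; edges |EZ|=35/4, |P|=61/4
  updated: d(EPZ,KT)=235/6
4. join EPZ+KT (d=235/6) ⇒ EKPTZ; edges |EPZ|=13/3, |KT|=103/12
final tree: (((E:13/2,Z:13/2):35/4,P:61/4):13/3,(K:11,T:11):103/12)
total length: 863/12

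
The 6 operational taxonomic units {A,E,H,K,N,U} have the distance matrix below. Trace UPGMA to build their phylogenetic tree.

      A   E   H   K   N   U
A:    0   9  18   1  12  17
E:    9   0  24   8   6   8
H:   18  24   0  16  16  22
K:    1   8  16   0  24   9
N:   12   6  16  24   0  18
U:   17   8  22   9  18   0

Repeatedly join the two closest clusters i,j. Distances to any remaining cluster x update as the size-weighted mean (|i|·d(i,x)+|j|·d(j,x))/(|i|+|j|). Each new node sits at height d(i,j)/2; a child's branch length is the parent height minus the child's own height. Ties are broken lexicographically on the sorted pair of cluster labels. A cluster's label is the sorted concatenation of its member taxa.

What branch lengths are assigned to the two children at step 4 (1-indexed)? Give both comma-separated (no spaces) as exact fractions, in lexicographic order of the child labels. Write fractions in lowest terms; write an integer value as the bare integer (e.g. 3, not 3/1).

1/12,43/12

iteration 1: select A,K (d=1); attach at lengths (1/2, 1/2); label the merged cluster AK
  updated: d(AK,E)=17/2, d(AK,H)=17, d(AK,N)=18, d(AK,U)=13
iteration 2: select E,N (d=6); attach at lengths (3, 3); label the merged cluster EN
  updated: d(AK,EN)=53/4, d(EN,H)=20, d(EN,U)=13
iteration 3: select AK,U (d=13); attach at lengths (6, 13/2); label the merged cluster AKU
  updated: d(AKU,EN)=79/6, d(AKU,H)=56/3
iteration 4: select AKU,EN (d=79/6); attach at lengths (1/12, 43/12); label the merged cluster AEKNU
  updated: d(AEKNU,H)=96/5
iteration 5: select AEKNU,H (d=96/5); attach at lengths (181/60, 48/5); label the merged cluster AEHKNU
final tree: ((((A:1/2,K:1/2):6,U:13/2):1/12,(E:3,N:3):43/12):181/60,H:48/5)
total length: 2147/60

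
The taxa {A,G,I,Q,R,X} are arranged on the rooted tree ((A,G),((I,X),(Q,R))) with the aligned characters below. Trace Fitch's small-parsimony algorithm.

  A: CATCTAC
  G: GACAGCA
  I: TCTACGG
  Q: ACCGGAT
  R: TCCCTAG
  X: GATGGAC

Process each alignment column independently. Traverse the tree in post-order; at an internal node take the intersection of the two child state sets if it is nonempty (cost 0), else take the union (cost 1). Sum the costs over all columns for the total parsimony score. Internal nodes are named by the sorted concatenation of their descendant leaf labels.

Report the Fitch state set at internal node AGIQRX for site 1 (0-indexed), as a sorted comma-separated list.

A,C

AG@0: {C} ∪ {G} = {C,G} (union, +1)
IX@0: {T} ∪ {G} = {G,T} (union, +1)
QR@0: {A} ∪ {T} = {A,T} (union, +1)
IQRX@0: {G,T} ∩ {A,T} = {T} (intersection, +0)
AGIQRX@0: {C,G} ∪ {T} = {C,G,T} (union, +1)
AG@1: {A} ∩ {A} = {A} (intersection, +0)
IX@1: {C} ∪ {A} = {A,C} (union, +1)
QR@1: {C} ∩ {C} = {C} (intersection, +0)
IQRX@1: {A,C} ∩ {C} = {C} (intersection, +0)
AGIQRX@1: {A} ∪ {C} = {A,C} (union, +1)
AG@2: {T} ∪ {C} = {C,T} (union, +1)
IX@2: {T} ∩ {T} = {T} (intersection, +0)
QR@2: {C} ∩ {C} = {C} (intersection, +0)
IQRX@2: {T} ∪ {C} = {C,T} (union, +1)
AGIQRX@2: {C,T} ∩ {C,T} = {C,T} (intersection, +0)
AG@3: {C} ∪ {A} = {A,C} (union, +1)
IX@3: {A} ∪ {G} = {A,G} (union, +1)
QR@3: {G} ∪ {C} = {C,G} (union, +1)
IQRX@3: {A,G} ∩ {C,G} = {G} (intersection, +0)
AGIQRX@3: {A,C} ∪ {G} = {A,C,G} (union, +1)
AG@4: {T} ∪ {G} = {G,T} (union, +1)
IX@4: {C} ∪ {G} = {C,G} (union, +1)
QR@4: {G} ∪ {T} = {G,T} (union, +1)
IQRX@4: {C,G} ∩ {G,T} = {G} (intersection, +0)
AGIQRX@4: {G,T} ∩ {G} = {G} (intersection, +0)
AG@5: {A} ∪ {C} = {A,C} (union, +1)
IX@5: {G} ∪ {A} = {A,G} (union, +1)
QR@5: {A} ∩ {A} = {A} (intersection, +0)
IQRX@5: {A,G} ∩ {A} = {A} (intersection, +0)
AGIQRX@5: {A,C} ∩ {A} = {A} (intersection, +0)
AG@6: {C} ∪ {A} = {A,C} (union, +1)
IX@6: {G} ∪ {C} = {C,G} (union, +1)
QR@6: {T} ∪ {G} = {G,T} (union, +1)
IQRX@6: {C,G} ∩ {G,T} = {G} (intersection, +0)
AGIQRX@6: {A,C} ∪ {G} = {A,C,G} (union, +1)
per-site changes: [4, 2, 2, 4, 3, 2, 4]; total = 21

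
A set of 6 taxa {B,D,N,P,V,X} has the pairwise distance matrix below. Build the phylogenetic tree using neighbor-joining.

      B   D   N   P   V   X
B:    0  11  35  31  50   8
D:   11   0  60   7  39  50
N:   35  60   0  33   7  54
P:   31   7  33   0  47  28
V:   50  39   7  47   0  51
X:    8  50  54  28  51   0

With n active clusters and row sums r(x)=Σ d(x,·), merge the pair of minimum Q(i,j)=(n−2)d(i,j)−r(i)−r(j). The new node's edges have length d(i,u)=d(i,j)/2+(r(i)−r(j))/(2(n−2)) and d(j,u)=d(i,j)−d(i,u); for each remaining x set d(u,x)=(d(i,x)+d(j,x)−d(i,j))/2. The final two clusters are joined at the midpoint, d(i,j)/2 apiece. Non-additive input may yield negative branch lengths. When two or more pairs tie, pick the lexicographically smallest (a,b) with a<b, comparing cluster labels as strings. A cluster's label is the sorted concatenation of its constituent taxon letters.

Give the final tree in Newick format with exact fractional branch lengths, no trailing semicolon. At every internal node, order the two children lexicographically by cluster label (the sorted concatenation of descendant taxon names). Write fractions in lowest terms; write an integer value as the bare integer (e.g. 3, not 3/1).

((((B:-11/3,X:35/3):99/8,(N:23/8,V:33/8):221/8):81/8,D:49/8):7/16,P:7/16)

1. join N+V (d=7, Q=-355) ⇒ NV; edges |N|=23/8, |V|=33/8
  updated: d(B,NV)=39, d(D,NV)=46, d(NV,P)=73/2, d(NV,X)=49
2. join B+X (d=8, Q=-200) ⇒ BX; edges |B|=-11/3, |X|=35/3
  updated: d(BX,D)=53/2, d(BX,NV)=40, d(BX,P)=51/2
3. join BX+NV (d=40, Q=-269/2) ⇒ BNVX; edges |BX|=99/8, |NV|=221/8
  updated: d(BNVX,D)=65/4, d(BNVX,P)=11
4. join BNVX+D (d=65/4, Q=-137/4) ⇒ BDNVX; edges |BNVX|=81/8, |D|=49/8
  updated: d(BDNVX,P)=7/8
5. join BDNVX+P (d=7/8) ⇒ BDNPVX; edges |BDNVX|=7/16, |P|=7/16
final tree: ((((B:-11/3,X:35/3):99/8,(N:23/8,V:33/8):221/8):81/8,D:49/8):7/16,P:7/16)
total length: 577/8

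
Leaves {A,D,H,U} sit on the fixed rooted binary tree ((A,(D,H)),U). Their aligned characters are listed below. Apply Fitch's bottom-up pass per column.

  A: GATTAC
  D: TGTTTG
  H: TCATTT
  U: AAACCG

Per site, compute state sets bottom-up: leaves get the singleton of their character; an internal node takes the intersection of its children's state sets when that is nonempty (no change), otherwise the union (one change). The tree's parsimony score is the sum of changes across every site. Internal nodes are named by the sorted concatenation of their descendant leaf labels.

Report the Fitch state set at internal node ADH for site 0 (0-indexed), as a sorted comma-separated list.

G,T

DH@0: {T} ∩ {T} = {T} (intersection, +0)
ADH@0: {G} ∪ {T} = {G,T} (union, +1)
ADHU@0: {G,T} ∪ {A} = {A,G,T} (union, +1)
DH@1: {G} ∪ {C} = {C,G} (union, +1)
ADH@1: {A} ∪ {C,G} = {A,C,G} (union, +1)
ADHU@1: {A,C,G} ∩ {A} = {A} (intersection, +0)
DH@2: {T} ∪ {A} = {A,T} (union, +1)
ADH@2: {T} ∩ {A,T} = {T} (intersection, +0)
ADHU@2: {T} ∪ {A} = {A,T} (union, +1)
DH@3: {T} ∩ {T} = {T} (intersection, +0)
ADH@3: {T} ∩ {T} = {T} (intersection, +0)
ADHU@3: {T} ∪ {C} = {C,T} (union, +1)
DH@4: {T} ∩ {T} = {T} (intersection, +0)
ADH@4: {A} ∪ {T} = {A,T} (union, +1)
ADHU@4: {A,T} ∪ {C} = {A,C,T} (union, +1)
DH@5: {G} ∪ {T} = {G,T} (union, +1)
ADH@5: {C} ∪ {G,T} = {C,G,T} (union, +1)
ADHU@5: {C,G,T} ∩ {G} = {G} (intersection, +0)
per-site changes: [2, 2, 2, 1, 2, 2]; total = 11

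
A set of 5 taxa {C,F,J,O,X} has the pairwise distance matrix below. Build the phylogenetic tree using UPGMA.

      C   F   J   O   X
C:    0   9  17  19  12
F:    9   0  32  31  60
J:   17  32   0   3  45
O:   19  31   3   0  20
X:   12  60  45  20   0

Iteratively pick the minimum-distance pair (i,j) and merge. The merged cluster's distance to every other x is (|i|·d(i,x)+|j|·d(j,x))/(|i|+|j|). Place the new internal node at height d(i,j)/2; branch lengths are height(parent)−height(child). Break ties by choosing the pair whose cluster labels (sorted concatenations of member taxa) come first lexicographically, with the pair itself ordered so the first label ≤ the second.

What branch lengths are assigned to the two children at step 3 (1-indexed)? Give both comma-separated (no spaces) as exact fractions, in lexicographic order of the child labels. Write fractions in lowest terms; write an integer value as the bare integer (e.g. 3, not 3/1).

63/8,87/8

step 1: merge (J,O) at d=3; branch lengths J→3/2, O→3/2; new cluster JO
  updated: d(C,JO)=18, d(F,JO)=63/2, d(JO,X)=65/2
step 2: merge (C,F) at d=9; branch lengths C→9/2, F→9/2; new cluster CF
  updated: d(CF,JO)=99/4, d(CF,X)=36
step 3: merge (CF,JO) at d=99/4; branch lengths CF→63/8, JO→87/8; new cluster CFJO
  updated: d(CFJO,X)=137/4
step 4: merge (CFJO,X) at d=137/4; branch lengths CFJO→19/4, X→137/8; new cluster CFJOX
final tree: (((C:9/2,F:9/2):63/8,(J:3/2,O:3/2):87/8):19/4,X:137/8)
total length: 421/8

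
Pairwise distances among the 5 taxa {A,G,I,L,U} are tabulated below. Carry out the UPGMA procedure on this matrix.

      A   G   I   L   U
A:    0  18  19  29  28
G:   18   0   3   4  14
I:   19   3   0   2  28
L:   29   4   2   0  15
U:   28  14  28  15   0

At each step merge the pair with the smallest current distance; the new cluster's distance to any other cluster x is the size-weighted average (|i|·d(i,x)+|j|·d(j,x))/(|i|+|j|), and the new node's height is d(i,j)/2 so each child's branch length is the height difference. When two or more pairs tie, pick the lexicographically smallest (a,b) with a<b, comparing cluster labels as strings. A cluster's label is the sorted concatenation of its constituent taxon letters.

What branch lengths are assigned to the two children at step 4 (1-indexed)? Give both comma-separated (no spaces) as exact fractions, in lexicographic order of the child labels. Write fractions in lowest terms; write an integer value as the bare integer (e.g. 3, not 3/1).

step 1: merge (I,L) at d=2; branch lengths I→1, L→1; new cluster IL
  updated: d(A,IL)=24, d(G,IL)=7/2, d(IL,U)=43/2
step 2: merge (G,IL) at d=7/2; branch lengths G→7/4, IL→3/4; new cluster GIL
  updated: d(A,GIL)=22, d(GIL,U)=19
step 3: merge (GIL,U) at d=19; branch lengths GIL→31/4, U→19/2; new cluster GILU
  updated: d(A,GILU)=47/2
step 4: merge (A,GILU) at d=47/2; branch lengths A→47/4, GILU→9/4; new cluster AGILU
final tree: (A:47/4,((G:7/4,(I:1,L:1):3/4):31/4,U:19/2):9/4)
total length: 143/4

47/4,9/4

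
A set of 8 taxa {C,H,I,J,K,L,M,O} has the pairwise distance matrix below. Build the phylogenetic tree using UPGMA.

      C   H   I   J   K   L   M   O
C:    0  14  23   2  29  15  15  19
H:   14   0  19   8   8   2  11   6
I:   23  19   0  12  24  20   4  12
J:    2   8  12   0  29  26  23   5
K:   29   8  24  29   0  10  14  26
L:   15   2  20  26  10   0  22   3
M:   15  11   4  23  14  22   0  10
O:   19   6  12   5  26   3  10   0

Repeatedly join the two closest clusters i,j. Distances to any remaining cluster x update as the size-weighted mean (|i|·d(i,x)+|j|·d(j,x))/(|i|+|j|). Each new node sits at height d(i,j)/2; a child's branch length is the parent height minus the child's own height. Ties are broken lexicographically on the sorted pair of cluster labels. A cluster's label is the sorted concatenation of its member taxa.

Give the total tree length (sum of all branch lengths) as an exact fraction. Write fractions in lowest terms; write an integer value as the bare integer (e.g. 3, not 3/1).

837/20

iteration 1: select C,J (d=2); attach at lengths (1, 1); label the merged cluster CJ
  updated: d(CJ,H)=11, d(CJ,I)=35/2, d(CJ,K)=29, d(CJ,L)=41/2, d(CJ,M)=19, d(CJ,O)=12
iteration 2: select H,L (d=2); attach at lengths (1, 1); label the merged cluster HL
  updated: d(CJ,HL)=63/4, d(HL,I)=39/2, d(HL,K)=9, d(HL,M)=33/2, d(HL,O)=9/2
iteration 3: select I,M (d=4); attach at lengths (2, 2); label the merged cluster IM
  updated: d(CJ,IM)=73/4, d(HL,IM)=18, d(IM,K)=19, d(IM,O)=11
iteration 4: select HL,O (d=9/2); attach at lengths (5/4, 9/4); label the merged cluster HLO
  updated: d(CJ,HLO)=29/2, d(HLO,IM)=47/3, d(HLO,K)=44/3
iteration 5: select CJ,HLO (d=29/2); attach at lengths (25/4, 5); label the merged cluster CHJLO
  updated: d(CHJLO,IM)=167/10, d(CHJLO,K)=102/5
iteration 6: select CHJLO,IM (d=167/10); attach at lengths (11/10, 127/20); label the merged cluster CHIJLMO
  updated: d(CHIJLMO,K)=20
iteration 7: select CHIJLMO,K (d=20); attach at lengths (33/20, 10); label the merged cluster CHIJKLMO
final tree: ((((C:1,J:1):25/4,((H:1,L:1):5/4,O:9/4):5):11/10,(I:2,M:2):127/20):33/20,K:10)
total length: 837/20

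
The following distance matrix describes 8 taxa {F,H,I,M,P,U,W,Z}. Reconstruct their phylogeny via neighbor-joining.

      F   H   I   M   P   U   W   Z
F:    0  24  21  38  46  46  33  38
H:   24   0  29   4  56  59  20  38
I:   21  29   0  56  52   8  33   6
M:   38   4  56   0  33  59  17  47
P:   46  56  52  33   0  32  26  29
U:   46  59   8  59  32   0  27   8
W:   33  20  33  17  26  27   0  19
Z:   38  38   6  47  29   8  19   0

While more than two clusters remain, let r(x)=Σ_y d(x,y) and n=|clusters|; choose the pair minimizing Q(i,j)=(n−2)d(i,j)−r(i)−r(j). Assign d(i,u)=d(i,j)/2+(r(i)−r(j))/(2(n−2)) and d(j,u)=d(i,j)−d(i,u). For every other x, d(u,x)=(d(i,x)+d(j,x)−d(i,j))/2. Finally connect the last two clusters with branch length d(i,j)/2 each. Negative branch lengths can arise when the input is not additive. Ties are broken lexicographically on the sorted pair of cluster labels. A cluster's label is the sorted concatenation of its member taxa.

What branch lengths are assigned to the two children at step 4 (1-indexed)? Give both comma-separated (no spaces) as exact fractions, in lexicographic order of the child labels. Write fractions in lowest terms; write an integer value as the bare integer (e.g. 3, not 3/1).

785/48,607/48

iteration 1: select H,M (d=4, Q=-460); attach at lengths (0, 4); label the merged cluster HM
  updated: d(F,HM)=29, d(HM,I)=81/2, d(HM,P)=85/2, d(HM,U)=57, d(HM,W)=33/2, d(HM,Z)=81/2
iteration 2: select I,U (d=8, Q=-597/2); attach at lengths (9/4, 23/4); label the merged cluster IU
  updated: d(F,IU)=59/2, d(HM,IU)=179/4, d(IU,P)=38, d(IU,W)=26, d(IU,Z)=3
iteration 3: select IU,Z (d=3, Q=-1035/4); attach at lengths (95/32, 1/32); label the merged cluster IUZ
  updated: d(F,IUZ)=129/4, d(HM,IUZ)=329/8, d(IUZ,P)=32, d(IUZ,W)=21
iteration 4: select F,HM (d=29, Q=-1459/8); attach at lengths (785/48, 607/48); label the merged cluster FHM
  updated: d(FHM,IUZ)=355/16, d(FHM,P)=119/4, d(FHM,W)=41/4
iteration 5: select FHM,W (d=41/4, Q=-1583/16); attach at lengths (407/64, 249/64); label the merged cluster FHMW
  updated: d(FHMW,IUZ)=527/32, d(FHMW,P)=91/4
iteration 6: select FHMW,IUZ (d=527/32, Q=-2279/32); attach at lengths (231/64, 823/64); label the merged cluster FHIMUWZ
  updated: d(FHIMUWZ,P)=1225/64
iteration 7: select FHIMUWZ,P (d=1225/64); attach at lengths (1225/128, 1225/128); label the merged cluster FHIMPUWZ
final tree: ((((F:785/48,(H:0,M:4):607/48):407/64,W:249/64):231/64,((I:9/4,U:23/4):95/32,Z:1/32):823/64):1225/128,P:1225/128)
total length: 5751/64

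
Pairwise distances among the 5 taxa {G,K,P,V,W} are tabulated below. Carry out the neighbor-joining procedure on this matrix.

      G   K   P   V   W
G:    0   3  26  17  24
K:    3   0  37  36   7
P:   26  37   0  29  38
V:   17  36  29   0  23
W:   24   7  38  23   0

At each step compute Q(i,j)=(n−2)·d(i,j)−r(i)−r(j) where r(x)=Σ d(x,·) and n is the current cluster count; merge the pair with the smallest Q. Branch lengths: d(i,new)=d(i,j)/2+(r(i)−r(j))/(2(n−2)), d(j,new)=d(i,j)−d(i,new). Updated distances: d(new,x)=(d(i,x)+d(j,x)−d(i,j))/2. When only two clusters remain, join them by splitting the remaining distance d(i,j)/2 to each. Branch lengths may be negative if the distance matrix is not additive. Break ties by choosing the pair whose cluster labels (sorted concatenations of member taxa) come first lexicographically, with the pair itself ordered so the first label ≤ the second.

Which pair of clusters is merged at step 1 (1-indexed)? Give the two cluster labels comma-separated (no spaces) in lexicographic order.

K,W

iteration 1: select K,W (d=7, Q=-154); attach at lengths (2, 5); label the merged cluster KW
  updated: d(G,KW)=10, d(KW,P)=34, d(KW,V)=26
iteration 2: select G,KW (d=10, Q=-103); attach at lengths (3/4, 37/4); label the merged cluster GKW
  updated: d(GKW,P)=25, d(GKW,V)=33/2
iteration 3: select GKW,P (d=25, Q=-141/2); attach at lengths (25/4, 75/4); label the merged cluster GKPW
  updated: d(GKPW,V)=41/4
iteration 4: select GKPW,V (d=41/4); attach at lengths (41/8, 41/8); label the merged cluster GKPVW
final tree: (((G:3/4,(K:2,W:5):37/4):25/4,P:75/4):41/8,V:41/8)
total length: 209/4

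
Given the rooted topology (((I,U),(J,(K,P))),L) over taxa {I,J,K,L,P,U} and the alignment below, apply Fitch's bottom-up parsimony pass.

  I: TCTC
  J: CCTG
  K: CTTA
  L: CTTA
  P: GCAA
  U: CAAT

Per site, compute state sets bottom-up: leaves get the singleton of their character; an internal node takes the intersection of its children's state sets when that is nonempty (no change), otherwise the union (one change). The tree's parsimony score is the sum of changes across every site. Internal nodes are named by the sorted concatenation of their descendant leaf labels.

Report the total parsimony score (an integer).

10

IU@0: {T} ∪ {C} = {C,T} (union, +1)
KP@0: {C} ∪ {G} = {C,G} (union, +1)
JKP@0: {C} ∩ {C,G} = {C} (intersection, +0)
IJKPU@0: {C,T} ∩ {C} = {C} (intersection, +0)
IJKLPU@0: {C} ∩ {C} = {C} (intersection, +0)
IU@1: {C} ∪ {A} = {A,C} (union, +1)
KP@1: {T} ∪ {C} = {C,T} (union, +1)
JKP@1: {C} ∩ {C,T} = {C} (intersection, +0)
IJKPU@1: {A,C} ∩ {C} = {C} (intersection, +0)
IJKLPU@1: {C} ∪ {T} = {C,T} (union, +1)
IU@2: {T} ∪ {A} = {A,T} (union, +1)
KP@2: {T} ∪ {A} = {A,T} (union, +1)
JKP@2: {T} ∩ {A,T} = {T} (intersection, +0)
IJKPU@2: {A,T} ∩ {T} = {T} (intersection, +0)
IJKLPU@2: {T} ∩ {T} = {T} (intersection, +0)
IU@3: {C} ∪ {T} = {C,T} (union, +1)
KP@3: {A} ∩ {A} = {A} (intersection, +0)
JKP@3: {G} ∪ {A} = {A,G} (union, +1)
IJKPU@3: {C,T} ∪ {A,G} = {A,C,G,T} (union, +1)
IJKLPU@3: {A,C,G,T} ∩ {A} = {A} (intersection, +0)
per-site changes: [2, 3, 2, 3]; total = 10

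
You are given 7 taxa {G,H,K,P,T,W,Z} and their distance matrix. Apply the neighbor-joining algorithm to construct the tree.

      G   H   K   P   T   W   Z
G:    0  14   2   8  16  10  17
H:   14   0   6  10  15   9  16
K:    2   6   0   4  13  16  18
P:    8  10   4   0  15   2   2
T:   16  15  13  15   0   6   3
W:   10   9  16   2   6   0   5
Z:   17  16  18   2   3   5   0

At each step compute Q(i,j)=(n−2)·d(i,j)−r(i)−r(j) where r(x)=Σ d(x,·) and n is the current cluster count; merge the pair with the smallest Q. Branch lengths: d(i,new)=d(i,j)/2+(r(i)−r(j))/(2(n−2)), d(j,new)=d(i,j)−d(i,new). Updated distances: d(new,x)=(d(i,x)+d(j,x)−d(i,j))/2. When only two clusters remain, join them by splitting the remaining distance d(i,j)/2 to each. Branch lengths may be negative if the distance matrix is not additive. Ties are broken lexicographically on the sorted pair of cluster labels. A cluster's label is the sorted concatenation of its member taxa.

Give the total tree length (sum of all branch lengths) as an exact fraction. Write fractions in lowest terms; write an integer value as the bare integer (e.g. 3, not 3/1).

step 1: merge (G,K) at d=2, Q=-116; branch lengths G→9/5, K→1/5; new cluster GK
  updated: d(GK,H)=9, d(GK,P)=5, d(GK,T)=27/2, d(GK,W)=12, d(GK,Z)=33/2
step 2: merge (T,Z) at d=3, Q=-83; branch lengths T→11/4, Z→1/4; new cluster TZ
  updated: d(GK,TZ)=27/2, d(H,TZ)=14, d(P,TZ)=7, d(TZ,W)=4
step 3: merge (GK,H) at d=9, Q=-109/2; branch lengths GK→49/12, H→59/12; new cluster GHK
  updated: d(GHK,P)=3, d(GHK,TZ)=37/4, d(GHK,W)=6
step 4: merge (GHK,P) at d=3, Q=-97/4; branch lengths GHK→49/16, P→-1/16; new cluster GHKP
  updated: d(GHKP,TZ)=53/8, d(GHKP,W)=5/2
step 5: merge (GHKP,TZ) at d=53/8, Q=-105/8; branch lengths GHKP→41/16, TZ→65/16; new cluster GHKPTZ
  updated: d(GHKPTZ,W)=-1/16
step 6: merge (GHKPTZ,W) at d=-1/16; branch lengths GHKPTZ→-1/32, W→-1/32; new cluster GHKPTWZ
final tree: (((((G:9/5,K:1/5):49/12,H:59/12):49/16,P:-1/16):41/16,(T:11/4,Z:1/4):65/16):-1/32,W:-1/32)
total length: 377/16

377/16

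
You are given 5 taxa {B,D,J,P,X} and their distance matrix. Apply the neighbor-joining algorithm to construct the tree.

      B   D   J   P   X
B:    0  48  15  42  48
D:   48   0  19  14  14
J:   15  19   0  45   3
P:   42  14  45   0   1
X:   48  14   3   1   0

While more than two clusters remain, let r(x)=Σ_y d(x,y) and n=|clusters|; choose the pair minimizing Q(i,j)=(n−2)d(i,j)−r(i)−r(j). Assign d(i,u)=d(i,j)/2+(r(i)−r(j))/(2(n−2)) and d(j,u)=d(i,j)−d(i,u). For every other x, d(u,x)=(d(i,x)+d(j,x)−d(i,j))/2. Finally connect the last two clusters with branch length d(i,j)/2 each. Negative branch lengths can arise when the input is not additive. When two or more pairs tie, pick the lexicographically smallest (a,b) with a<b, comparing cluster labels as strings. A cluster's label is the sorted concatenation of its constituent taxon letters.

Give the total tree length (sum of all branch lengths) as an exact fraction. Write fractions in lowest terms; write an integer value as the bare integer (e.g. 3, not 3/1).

49

iteration 1: select B,J (d=15, Q=-190); attach at lengths (58/3, -13/3); label the merged cluster BJ
  updated: d(BJ,D)=26, d(BJ,P)=36, d(BJ,X)=18
iteration 2: select BJ,D (d=26, Q=-82); attach at lengths (39/2, 13/2); label the merged cluster BDJ
  updated: d(BDJ,P)=12, d(BDJ,X)=3
iteration 3: select BDJ,P (d=12, Q=-16); attach at lengths (7, 5); label the merged cluster BDJP
  updated: d(BDJP,X)=-4
iteration 4: select BDJP,X (d=-4); attach at lengths (-2, -2); label the merged cluster BDJPX
final tree: ((((B:58/3,J:-13/3):39/2,D:13/2):7,P:5):-2,X:-2)
total length: 49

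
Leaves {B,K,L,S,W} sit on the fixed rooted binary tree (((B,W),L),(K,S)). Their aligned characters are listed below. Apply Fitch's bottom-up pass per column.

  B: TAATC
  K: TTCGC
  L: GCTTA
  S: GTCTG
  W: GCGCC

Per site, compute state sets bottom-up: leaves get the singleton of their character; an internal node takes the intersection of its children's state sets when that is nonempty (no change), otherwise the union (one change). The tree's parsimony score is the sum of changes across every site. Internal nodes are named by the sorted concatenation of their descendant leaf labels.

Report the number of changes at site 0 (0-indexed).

site 0, node BW: B={T} ∪ W={G} → {G,T} (+1)
site 0, node BLW: BW={G,T} ∩ L={G} → {G} (+0)
site 0, node KS: K={T} ∪ S={G} → {G,T} (+1)
site 0, node BKLSW: BLW={G} ∩ KS={G,T} → {G} (+0)
site 1, node BW: B={A} ∪ W={C} → {A,C} (+1)
site 1, node BLW: BW={A,C} ∩ L={C} → {C} (+0)
site 1, node KS: K={T} ∩ S={T} → {T} (+0)
site 1, node BKLSW: BLW={C} ∪ KS={T} → {C,T} (+1)
site 2, node BW: B={A} ∪ W={G} → {A,G} (+1)
site 2, node BLW: BW={A,G} ∪ L={T} → {A,G,T} (+1)
site 2, node KS: K={C} ∩ S={C} → {C} (+0)
site 2, node BKLSW: BLW={A,G,T} ∪ KS={C} → {A,C,G,T} (+1)
site 3, node BW: B={T} ∪ W={C} → {C,T} (+1)
site 3, node BLW: BW={C,T} ∩ L={T} → {T} (+0)
site 3, node KS: K={G} ∪ S={T} → {G,T} (+1)
site 3, node BKLSW: BLW={T} ∩ KS={G,T} → {T} (+0)
site 4, node BW: B={C} ∩ W={C} → {C} (+0)
site 4, node BLW: BW={C} ∪ L={A} → {A,C} (+1)
site 4, node KS: K={C} ∪ S={G} → {C,G} (+1)
site 4, node BKLSW: BLW={A,C} ∩ KS={C,G} → {C} (+0)
per-site changes: [2, 2, 3, 2, 2]; total = 11

2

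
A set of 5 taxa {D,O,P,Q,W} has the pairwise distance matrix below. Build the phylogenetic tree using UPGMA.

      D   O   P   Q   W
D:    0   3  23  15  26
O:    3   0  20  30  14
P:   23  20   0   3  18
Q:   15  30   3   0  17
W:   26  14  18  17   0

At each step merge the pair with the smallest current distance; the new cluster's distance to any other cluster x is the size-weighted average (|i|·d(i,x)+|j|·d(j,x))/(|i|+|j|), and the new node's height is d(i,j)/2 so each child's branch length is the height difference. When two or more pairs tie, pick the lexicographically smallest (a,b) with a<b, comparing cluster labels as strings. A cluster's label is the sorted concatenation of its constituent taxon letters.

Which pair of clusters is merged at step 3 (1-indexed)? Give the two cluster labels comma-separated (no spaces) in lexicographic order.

PQ,W

1. join D+O (d=3) ⇒ DO; edges |D|=3/2, |O|=3/2
  updated: d(DO,P)=43/2, d(DO,Q)=45/2, d(DO,W)=20
2. join P+Q (d=3) ⇒ PQ; edges |P|=3/2, |Q|=3/2
  updated: d(DO,PQ)=22, d(PQ,W)=35/2
3. join PQ+W (d=35/2) ⇒ PQW; edges |PQ|=29/4, |W|=35/4
  updated: d(DO,PQW)=64/3
4. join DO+PQW (d=64/3) ⇒ DOPQW; edges |DO|=55/6, |PQW|=23/12
final tree: ((D:3/2,O:3/2):55/6,((P:3/2,Q:3/2):29/4,W:35/4):23/12)
total length: 397/12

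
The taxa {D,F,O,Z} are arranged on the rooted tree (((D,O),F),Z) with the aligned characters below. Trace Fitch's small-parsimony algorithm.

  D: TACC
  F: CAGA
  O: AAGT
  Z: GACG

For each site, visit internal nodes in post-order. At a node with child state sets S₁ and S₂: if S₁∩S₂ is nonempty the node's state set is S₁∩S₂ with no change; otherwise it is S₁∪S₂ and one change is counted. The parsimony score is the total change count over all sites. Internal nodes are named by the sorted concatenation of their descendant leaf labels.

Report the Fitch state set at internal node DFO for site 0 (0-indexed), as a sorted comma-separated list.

A,C,T

DO@0: {T} ∪ {A} = {A,T} (union, +1)
DFO@0: {A,T} ∪ {C} = {A,C,T} (union, +1)
DFOZ@0: {A,C,T} ∪ {G} = {A,C,G,T} (union, +1)
DO@1: {A} ∩ {A} = {A} (intersection, +0)
DFO@1: {A} ∩ {A} = {A} (intersection, +0)
DFOZ@1: {A} ∩ {A} = {A} (intersection, +0)
DO@2: {C} ∪ {G} = {C,G} (union, +1)
DFO@2: {C,G} ∩ {G} = {G} (intersection, +0)
DFOZ@2: {G} ∪ {C} = {C,G} (union, +1)
DO@3: {C} ∪ {T} = {C,T} (union, +1)
DFO@3: {C,T} ∪ {A} = {A,C,T} (union, +1)
DFOZ@3: {A,C,T} ∪ {G} = {A,C,G,T} (union, +1)
per-site changes: [3, 0, 2, 3]; total = 8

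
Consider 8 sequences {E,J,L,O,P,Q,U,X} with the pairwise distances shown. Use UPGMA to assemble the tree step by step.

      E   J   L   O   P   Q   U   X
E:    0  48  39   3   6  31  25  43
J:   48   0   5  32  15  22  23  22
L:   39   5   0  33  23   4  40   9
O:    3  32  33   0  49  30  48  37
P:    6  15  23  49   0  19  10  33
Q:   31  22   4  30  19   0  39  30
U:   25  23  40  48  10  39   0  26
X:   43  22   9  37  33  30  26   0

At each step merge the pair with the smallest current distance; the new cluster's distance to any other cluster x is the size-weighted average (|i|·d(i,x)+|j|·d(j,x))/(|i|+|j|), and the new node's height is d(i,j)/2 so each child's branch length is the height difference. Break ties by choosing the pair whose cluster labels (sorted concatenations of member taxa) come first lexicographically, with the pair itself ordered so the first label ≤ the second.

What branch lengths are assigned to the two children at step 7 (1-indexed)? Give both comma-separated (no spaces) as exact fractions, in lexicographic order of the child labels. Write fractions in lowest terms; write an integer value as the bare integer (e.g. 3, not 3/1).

385/24,47/12

step 1: merge (E,O) at d=3; branch lengths E→3/2, O→3/2; new cluster EO
  updated: d(EO,J)=40, d(EO,L)=36, d(EO,P)=55/2, d(EO,Q)=61/2, d(EO,U)=73/2, d(EO,X)=40
step 2: merge (L,Q) at d=4; branch lengths L→2, Q→2; new cluster LQ
  updated: d(EO,LQ)=133/4, d(J,LQ)=27/2, d(LQ,P)=21, d(LQ,U)=79/2, d(LQ,X)=39/2
step 3: merge (P,U) at d=10; branch lengths P→5, U→5; new cluster PU
  updated: d(EO,PU)=32, d(J,PU)=19, d(LQ,PU)=121/4, d(PU,X)=59/2
step 4: merge (J,LQ) at d=27/2; branch lengths J→27/4, LQ→19/4; new cluster JLQ
  updated: d(EO,JLQ)=71/2, d(JLQ,PU)=53/2, d(JLQ,X)=61/3
step 5: merge (JLQ,X) at d=61/3; branch lengths JLQ→41/12, X→61/6; new cluster JLQX
  updated: d(EO,JLQX)=293/8, d(JLQX,PU)=109/4
step 6: merge (JLQX,PU) at d=109/4; branch lengths JLQX→83/24, PU→69/8; new cluster JLPQUX
  updated: d(EO,JLPQUX)=421/12
step 7: merge (EO,JLPQUX) at d=421/12; branch lengths EO→385/24, JLPQUX→47/12; new cluster EJLOPQUX
final tree: ((E:3/2,O:3/2):385/24,(((J:27/4,(L:2,Q:2):19/4):41/12,X:61/6):83/24,(P:5,U:5):69/8):47/12)
total length: 593/8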